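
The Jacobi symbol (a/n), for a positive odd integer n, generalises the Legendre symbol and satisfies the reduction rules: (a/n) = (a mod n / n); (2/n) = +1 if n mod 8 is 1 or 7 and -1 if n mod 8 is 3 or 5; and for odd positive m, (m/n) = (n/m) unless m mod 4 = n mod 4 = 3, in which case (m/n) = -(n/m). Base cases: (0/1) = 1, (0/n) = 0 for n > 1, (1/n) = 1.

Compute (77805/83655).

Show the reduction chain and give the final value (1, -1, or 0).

0

flip (77805/83655) -> (83655/77805): both odd, 77805 mod 4 = 1, 83655 mod 4 = 3, so the flip contributes +1; sign now +1
(83655/77805): 83655 mod 77805 = 5850, so (83655/77805) = (5850/77805)
factor out 2^1: 5850 = 2^1·2925; with 77805 mod 8 = 5, (2/77805) = -1; sign now -1; continue with (2925/77805)
flip (2925/77805) -> (77805/2925): both odd, 2925 mod 4 = 1, 77805 mod 4 = 1, so the flip contributes +1; sign now -1
(77805/2925): 77805 mod 2925 = 1755, so (77805/2925) = (1755/2925)
flip (1755/2925) -> (2925/1755): both odd, 1755 mod 4 = 3, 2925 mod 4 = 1, so the flip contributes +1; sign now -1
(2925/1755): 2925 mod 1755 = 1170, so (2925/1755) = (1170/1755)
factor out 2^1: 1170 = 2^1·585; with 1755 mod 8 = 3, (2/1755) = -1; sign now +1; continue with (585/1755)
flip (585/1755) -> (1755/585): both odd, 585 mod 4 = 1, 1755 mod 4 = 3, so the flip contributes +1; sign now +1
(1755/585): 1755 mod 585 = 0, so (1755/585) = (0/585)
reached (0/585); gcd(a, n) > 1, so (0/585) = 0 and the symbol is 0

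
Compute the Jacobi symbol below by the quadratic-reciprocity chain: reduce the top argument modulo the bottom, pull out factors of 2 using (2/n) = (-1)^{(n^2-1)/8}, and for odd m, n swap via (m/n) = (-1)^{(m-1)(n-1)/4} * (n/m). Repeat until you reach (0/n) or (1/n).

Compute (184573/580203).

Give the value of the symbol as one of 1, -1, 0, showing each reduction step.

-1

reciprocity: (184573/580203) = +1·(580203/184573) since 184573 mod 4 = 1, 580203 mod 4 = 3; sign now +1
(580203/184573) = (26484/184573)   [reduce mod 184573]
26484 = 2^2·6621; (2/184573) = -1 since 184573 mod 8 = 5, so (26484/184573) = (-1)^2·(6621/184573); sign now +1
reciprocity: (6621/184573) = +1·(184573/6621) since 6621 mod 4 = 1, 184573 mod 4 = 1; sign now +1
(184573/6621) = (5806/6621)   [reduce mod 6621]
5806 = 2^1·2903; (2/6621) = -1 since 6621 mod 8 = 5, so (5806/6621) = (-1)^1·(2903/6621); sign now -1
reciprocity: (2903/6621) = +1·(6621/2903) since 2903 mod 4 = 3, 6621 mod 4 = 1; sign now -1
(6621/2903) = (815/2903)   [reduce mod 2903]
reciprocity: (815/2903) = -1·(2903/815) since 815 mod 4 = 3, 2903 mod 4 = 3; sign now +1
(2903/815) = (458/815)   [reduce mod 815]
458 = 2^1·229; (2/815) = +1 since 815 mod 8 = 7, so (458/815) = (+1)^1·(229/815); sign now +1
reciprocity: (229/815) = +1·(815/229) since 229 mod 4 = 1, 815 mod 4 = 3; sign now +1
(815/229) = (128/229)   [reduce mod 229]
128 = 2^7·1; (2/229) = -1 since 229 mod 8 = 5, so (128/229) = (-1)^7·(1/229); sign now -1
(1/229) = 1; final value = sign = -1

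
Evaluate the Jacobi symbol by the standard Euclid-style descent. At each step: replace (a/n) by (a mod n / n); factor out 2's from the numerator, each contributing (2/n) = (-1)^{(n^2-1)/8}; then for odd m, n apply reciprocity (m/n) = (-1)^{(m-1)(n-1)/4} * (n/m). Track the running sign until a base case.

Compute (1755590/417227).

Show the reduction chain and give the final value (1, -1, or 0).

1

(1755590/417227): 1755590 mod 417227 = 86682, so (1755590/417227) = (86682/417227)
factor out 2^1: 86682 = 2^1·43341; with 417227 mod 8 = 3, (2/417227) = -1; sign now -1; continue with (43341/417227)
flip (43341/417227) -> (417227/43341): both odd, 43341 mod 4 = 1, 417227 mod 4 = 3, so the flip contributes +1; sign now -1
(417227/43341): 417227 mod 43341 = 27158, so (417227/43341) = (27158/43341)
factor out 2^1: 27158 = 2^1·13579; with 43341 mod 8 = 5, (2/43341) = -1; sign now +1; continue with (13579/43341)
flip (13579/43341) -> (43341/13579): both odd, 13579 mod 4 = 3, 43341 mod 4 = 1, so the flip contributes +1; sign now +1
(43341/13579): 43341 mod 13579 = 2604, so (43341/13579) = (2604/13579)
factor out 2^2: 2604 = 2^2·651; with 13579 mod 8 = 3, (2/13579) = -1; sign now +1; continue with (651/13579)
flip (651/13579) -> (13579/651): both odd, 651 mod 4 = 3, 13579 mod 4 = 3, so the flip contributes -1; sign now -1
(13579/651): 13579 mod 651 = 559, so (13579/651) = (559/651)
flip (559/651) -> (651/559): both odd, 559 mod 4 = 3, 651 mod 4 = 3, so the flip contributes -1; sign now +1
(651/559): 651 mod 559 = 92, so (651/559) = (92/559)
factor out 2^2: 92 = 2^2·23; with 559 mod 8 = 7, (2/559) = +1; sign now +1; continue with (23/559)
flip (23/559) -> (559/23): both odd, 23 mod 4 = 3, 559 mod 4 = 3, so the flip contributes -1; sign now -1
(559/23): 559 mod 23 = 7, so (559/23) = (7/23)
flip (7/23) -> (23/7): both odd, 7 mod 4 = 3, 23 mod 4 = 3, so the flip contributes -1; sign now +1
(23/7): 23 mod 7 = 2, so (23/7) = (2/7)
factor out 2^1: 2 = 2^1·1; with 7 mod 8 = 7, (2/7) = +1; sign now +1; continue with (1/7)
reached (1/7) = 1, so the symbol is +1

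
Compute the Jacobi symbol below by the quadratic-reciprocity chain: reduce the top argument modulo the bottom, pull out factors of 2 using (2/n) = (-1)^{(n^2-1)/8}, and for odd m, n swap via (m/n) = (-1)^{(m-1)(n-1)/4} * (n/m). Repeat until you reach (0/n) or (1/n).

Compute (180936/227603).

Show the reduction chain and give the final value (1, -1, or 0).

-1

180936 = 2^3·22617; (2/227603) = -1 since 227603 mod 8 = 3, so (180936/227603) = (-1)^3·(22617/227603); sign now -1
reciprocity: (22617/227603) = +1·(227603/22617) since 22617 mod 4 = 1, 227603 mod 4 = 3; sign now -1
(227603/22617) = (1433/22617)   [reduce mod 22617]
reciprocity: (1433/22617) = +1·(22617/1433) since 1433 mod 4 = 1, 22617 mod 4 = 1; sign now -1
(22617/1433) = (1122/1433)   [reduce mod 1433]
1122 = 2^1·561; (2/1433) = +1 since 1433 mod 8 = 1, so (1122/1433) = (+1)^1·(561/1433); sign now -1
reciprocity: (561/1433) = +1·(1433/561) since 561 mod 4 = 1, 1433 mod 4 = 1; sign now -1
(1433/561) = (311/561)   [reduce mod 561]
reciprocity: (311/561) = +1·(561/311) since 311 mod 4 = 3, 561 mod 4 = 1; sign now -1
(561/311) = (250/311)   [reduce mod 311]
250 = 2^1·125; (2/311) = +1 since 311 mod 8 = 7, so (250/311) = (+1)^1·(125/311); sign now -1
reciprocity: (125/311) = +1·(311/125) since 125 mod 4 = 1, 311 mod 4 = 3; sign now -1
(311/125) = (61/125)   [reduce mod 125]
reciprocity: (61/125) = +1·(125/61) since 61 mod 4 = 1, 125 mod 4 = 1; sign now -1
(125/61) = (3/61)   [reduce mod 61]
reciprocity: (3/61) = +1·(61/3) since 3 mod 4 = 3, 61 mod 4 = 1; sign now -1
(61/3) = (1/3)   [reduce mod 3]
(1/3) = 1; final value = sign = -1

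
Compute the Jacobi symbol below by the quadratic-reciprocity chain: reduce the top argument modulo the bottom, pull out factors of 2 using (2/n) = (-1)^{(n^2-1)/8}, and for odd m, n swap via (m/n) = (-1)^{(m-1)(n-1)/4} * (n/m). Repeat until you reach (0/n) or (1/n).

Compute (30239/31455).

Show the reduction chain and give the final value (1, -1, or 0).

flip (30239/31455) -> (31455/30239): both odd, 30239 mod 4 = 3, 31455 mod 4 = 3, so the flip contributes -1; sign now -1
(31455/30239): 31455 mod 30239 = 1216, so (31455/30239) = (1216/30239)
factor out 2^6: 1216 = 2^6·19; with 30239 mod 8 = 7, (2/30239) = +1; sign now -1; continue with (19/30239)
flip (19/30239) -> (30239/19): both odd, 19 mod 4 = 3, 30239 mod 4 = 3, so the flip contributes -1; sign now +1
(30239/19): 30239 mod 19 = 10, so (30239/19) = (10/19)
factor out 2^1: 10 = 2^1·5; with 19 mod 8 = 3, (2/19) = -1; sign now -1; continue with (5/19)
flip (5/19) -> (19/5): both odd, 5 mod 4 = 1, 19 mod 4 = 3, so the flip contributes +1; sign now -1
(19/5): 19 mod 5 = 4, so (19/5) = (4/5)
factor out 2^2: 4 = 2^2·1; with 5 mod 8 = 5, (2/5) = -1; sign now -1; continue with (1/5)
reached (1/5) = 1, so the symbol is -1

-1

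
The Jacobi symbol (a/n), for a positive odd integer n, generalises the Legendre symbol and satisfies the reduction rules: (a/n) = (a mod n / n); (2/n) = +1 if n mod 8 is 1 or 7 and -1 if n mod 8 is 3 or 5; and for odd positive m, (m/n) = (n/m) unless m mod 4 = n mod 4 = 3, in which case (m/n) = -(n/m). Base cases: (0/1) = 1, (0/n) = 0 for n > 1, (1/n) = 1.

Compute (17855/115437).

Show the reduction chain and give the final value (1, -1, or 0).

-1

flip (17855/115437) -> (115437/17855): both odd, 17855 mod 4 = 3, 115437 mod 4 = 1, so the flip contributes +1; sign now +1
(115437/17855): 115437 mod 17855 = 8307, so (115437/17855) = (8307/17855)
flip (8307/17855) -> (17855/8307): both odd, 8307 mod 4 = 3, 17855 mod 4 = 3, so the flip contributes -1; sign now -1
(17855/8307): 17855 mod 8307 = 1241, so (17855/8307) = (1241/8307)
flip (1241/8307) -> (8307/1241): both odd, 1241 mod 4 = 1, 8307 mod 4 = 3, so the flip contributes +1; sign now -1
(8307/1241): 8307 mod 1241 = 861, so (8307/1241) = (861/1241)
flip (861/1241) -> (1241/861): both odd, 861 mod 4 = 1, 1241 mod 4 = 1, so the flip contributes +1; sign now -1
(1241/861): 1241 mod 861 = 380, so (1241/861) = (380/861)
factor out 2^2: 380 = 2^2·95; with 861 mod 8 = 5, (2/861) = -1; sign now -1; continue with (95/861)
flip (95/861) -> (861/95): both odd, 95 mod 4 = 3, 861 mod 4 = 1, so the flip contributes +1; sign now -1
(861/95): 861 mod 95 = 6, so (861/95) = (6/95)
factor out 2^1: 6 = 2^1·3; with 95 mod 8 = 7, (2/95) = +1; sign now -1; continue with (3/95)
flip (3/95) -> (95/3): both odd, 3 mod 4 = 3, 95 mod 4 = 3, so the flip contributes -1; sign now +1
(95/3): 95 mod 3 = 2, so (95/3) = (2/3)
factor out 2^1: 2 = 2^1·1; with 3 mod 8 = 3, (2/3) = -1; sign now -1; continue with (1/3)
reached (1/3) = 1, so the symbol is -1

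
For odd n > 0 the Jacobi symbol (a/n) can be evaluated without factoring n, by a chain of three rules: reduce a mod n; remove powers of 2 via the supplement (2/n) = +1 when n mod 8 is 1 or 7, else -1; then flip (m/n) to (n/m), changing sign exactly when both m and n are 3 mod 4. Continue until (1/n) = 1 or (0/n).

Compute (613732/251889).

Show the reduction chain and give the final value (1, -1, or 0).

(613732/251889) = (109954/251889)   [reduce mod 251889]
109954 = 2^1·54977; (2/251889) = +1 since 251889 mod 8 = 1, so (109954/251889) = (+1)^1·(54977/251889); sign now +1
reciprocity: (54977/251889) = +1·(251889/54977) since 54977 mod 4 = 1, 251889 mod 4 = 1; sign now +1
(251889/54977) = (31981/54977)   [reduce mod 54977]
reciprocity: (31981/54977) = +1·(54977/31981) since 31981 mod 4 = 1, 54977 mod 4 = 1; sign now +1
(54977/31981) = (22996/31981)   [reduce mod 31981]
22996 = 2^2·5749; (2/31981) = -1 since 31981 mod 8 = 5, so (22996/31981) = (-1)^2·(5749/31981); sign now +1
reciprocity: (5749/31981) = +1·(31981/5749) since 5749 mod 4 = 1, 31981 mod 4 = 1; sign now +1
(31981/5749) = (3236/5749)   [reduce mod 5749]
3236 = 2^2·809; (2/5749) = -1 since 5749 mod 8 = 5, so (3236/5749) = (-1)^2·(809/5749); sign now +1
reciprocity: (809/5749) = +1·(5749/809) since 809 mod 4 = 1, 5749 mod 4 = 1; sign now +1
(5749/809) = (86/809)   [reduce mod 809]
86 = 2^1·43; (2/809) = +1 since 809 mod 8 = 1, so (86/809) = (+1)^1·(43/809); sign now +1
reciprocity: (43/809) = +1·(809/43) since 43 mod 4 = 3, 809 mod 4 = 1; sign now +1
(809/43) = (35/43)   [reduce mod 43]
reciprocity: (35/43) = -1·(43/35) since 35 mod 4 = 3, 43 mod 4 = 3; sign now -1
(43/35) = (8/35)   [reduce mod 35]
8 = 2^3·1; (2/35) = -1 since 35 mod 8 = 3, so (8/35) = (-1)^3·(1/35); sign now +1
(1/35) = 1; final value = sign = +1

1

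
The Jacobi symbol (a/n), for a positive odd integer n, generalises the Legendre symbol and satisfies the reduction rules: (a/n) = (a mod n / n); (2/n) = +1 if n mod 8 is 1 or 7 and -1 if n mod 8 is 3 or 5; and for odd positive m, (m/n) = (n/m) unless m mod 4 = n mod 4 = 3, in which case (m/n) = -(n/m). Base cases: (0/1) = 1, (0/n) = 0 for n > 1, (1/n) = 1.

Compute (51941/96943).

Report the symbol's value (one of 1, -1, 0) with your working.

1

reciprocity: (51941/96943) = +1·(96943/51941) since 51941 mod 4 = 1, 96943 mod 4 = 3; sign now +1
(96943/51941) = (45002/51941)   [reduce mod 51941]
45002 = 2^1·22501; (2/51941) = -1 since 51941 mod 8 = 5, so (45002/51941) = (-1)^1·(22501/51941); sign now -1
reciprocity: (22501/51941) = +1·(51941/22501) since 22501 mod 4 = 1, 51941 mod 4 = 1; sign now -1
(51941/22501) = (6939/22501)   [reduce mod 22501]
reciprocity: (6939/22501) = +1·(22501/6939) since 6939 mod 4 = 3, 22501 mod 4 = 1; sign now -1
(22501/6939) = (1684/6939)   [reduce mod 6939]
1684 = 2^2·421; (2/6939) = -1 since 6939 mod 8 = 3, so (1684/6939) = (-1)^2·(421/6939); sign now -1
reciprocity: (421/6939) = +1·(6939/421) since 421 mod 4 = 1, 6939 mod 4 = 3; sign now -1
(6939/421) = (203/421)   [reduce mod 421]
reciprocity: (203/421) = +1·(421/203) since 203 mod 4 = 3, 421 mod 4 = 1; sign now -1
(421/203) = (15/203)   [reduce mod 203]
reciprocity: (15/203) = -1·(203/15) since 15 mod 4 = 3, 203 mod 4 = 3; sign now +1
(203/15) = (8/15)   [reduce mod 15]
8 = 2^3·1; (2/15) = +1 since 15 mod 8 = 7, so (8/15) = (+1)^3·(1/15); sign now +1
(1/15) = 1; final value = sign = +1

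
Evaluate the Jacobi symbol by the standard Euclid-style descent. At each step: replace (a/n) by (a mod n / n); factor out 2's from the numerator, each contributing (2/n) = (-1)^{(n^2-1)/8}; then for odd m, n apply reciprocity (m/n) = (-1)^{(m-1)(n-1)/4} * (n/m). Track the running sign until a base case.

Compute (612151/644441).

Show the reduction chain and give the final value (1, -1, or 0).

flip (612151/644441) -> (644441/612151): both odd, 612151 mod 4 = 3, 644441 mod 4 = 1, so the flip contributes +1; sign now +1
(644441/612151): 644441 mod 612151 = 32290, so (644441/612151) = (32290/612151)
factor out 2^1: 32290 = 2^1·16145; with 612151 mod 8 = 7, (2/612151) = +1; sign now +1; continue with (16145/612151)
flip (16145/612151) -> (612151/16145): both odd, 16145 mod 4 = 1, 612151 mod 4 = 3, so the flip contributes +1; sign now +1
(612151/16145): 612151 mod 16145 = 14786, so (612151/16145) = (14786/16145)
factor out 2^1: 14786 = 2^1·7393; with 16145 mod 8 = 1, (2/16145) = +1; sign now +1; continue with (7393/16145)
flip (7393/16145) -> (16145/7393): both odd, 7393 mod 4 = 1, 16145 mod 4 = 1, so the flip contributes +1; sign now +1
(16145/7393): 16145 mod 7393 = 1359, so (16145/7393) = (1359/7393)
flip (1359/7393) -> (7393/1359): both odd, 1359 mod 4 = 3, 7393 mod 4 = 1, so the flip contributes +1; sign now +1
(7393/1359): 7393 mod 1359 = 598, so (7393/1359) = (598/1359)
factor out 2^1: 598 = 2^1·299; with 1359 mod 8 = 7, (2/1359) = +1; sign now +1; continue with (299/1359)
flip (299/1359) -> (1359/299): both odd, 299 mod 4 = 3, 1359 mod 4 = 3, so the flip contributes -1; sign now -1
(1359/299): 1359 mod 299 = 163, so (1359/299) = (163/299)
flip (163/299) -> (299/163): both odd, 163 mod 4 = 3, 299 mod 4 = 3, so the flip contributes -1; sign now +1
(299/163): 299 mod 163 = 136, so (299/163) = (136/163)
factor out 2^3: 136 = 2^3·17; with 163 mod 8 = 3, (2/163) = -1; sign now -1; continue with (17/163)
flip (17/163) -> (163/17): both odd, 17 mod 4 = 1, 163 mod 4 = 3, so the flip contributes +1; sign now -1
(163/17): 163 mod 17 = 10, so (163/17) = (10/17)
factor out 2^1: 10 = 2^1·5; with 17 mod 8 = 1, (2/17) = +1; sign now -1; continue with (5/17)
flip (5/17) -> (17/5): both odd, 5 mod 4 = 1, 17 mod 4 = 1, so the flip contributes +1; sign now -1
(17/5): 17 mod 5 = 2, so (17/5) = (2/5)
factor out 2^1: 2 = 2^1·1; with 5 mod 8 = 5, (2/5) = -1; sign now +1; continue with (1/5)
reached (1/5) = 1, so the symbol is +1

1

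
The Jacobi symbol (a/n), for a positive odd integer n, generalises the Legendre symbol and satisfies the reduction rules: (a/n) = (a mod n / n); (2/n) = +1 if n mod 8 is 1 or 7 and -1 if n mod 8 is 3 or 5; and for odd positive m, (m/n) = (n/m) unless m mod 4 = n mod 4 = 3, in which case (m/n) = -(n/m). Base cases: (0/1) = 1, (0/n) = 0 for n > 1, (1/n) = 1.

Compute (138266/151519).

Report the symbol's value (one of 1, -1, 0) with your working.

-1

factor out 2^1: 138266 = 2^1·69133; with 151519 mod 8 = 7, (2/151519) = +1; sign now +1; continue with (69133/151519)
flip (69133/151519) -> (151519/69133): both odd, 69133 mod 4 = 1, 151519 mod 4 = 3, so the flip contributes +1; sign now +1
(151519/69133): 151519 mod 69133 = 13253, so (151519/69133) = (13253/69133)
flip (13253/69133) -> (69133/13253): both odd, 13253 mod 4 = 1, 69133 mod 4 = 1, so the flip contributes +1; sign now +1
(69133/13253): 69133 mod 13253 = 2868, so (69133/13253) = (2868/13253)
factor out 2^2: 2868 = 2^2·717; with 13253 mod 8 = 5, (2/13253) = -1; sign now +1; continue with (717/13253)
flip (717/13253) -> (13253/717): both odd, 717 mod 4 = 1, 13253 mod 4 = 1, so the flip contributes +1; sign now +1
(13253/717): 13253 mod 717 = 347, so (13253/717) = (347/717)
flip (347/717) -> (717/347): both odd, 347 mod 4 = 3, 717 mod 4 = 1, so the flip contributes +1; sign now +1
(717/347): 717 mod 347 = 23, so (717/347) = (23/347)
flip (23/347) -> (347/23): both odd, 23 mod 4 = 3, 347 mod 4 = 3, so the flip contributes -1; sign now -1
(347/23): 347 mod 23 = 2, so (347/23) = (2/23)
factor out 2^1: 2 = 2^1·1; with 23 mod 8 = 7, (2/23) = +1; sign now -1; continue with (1/23)
reached (1/23) = 1, so the symbol is -1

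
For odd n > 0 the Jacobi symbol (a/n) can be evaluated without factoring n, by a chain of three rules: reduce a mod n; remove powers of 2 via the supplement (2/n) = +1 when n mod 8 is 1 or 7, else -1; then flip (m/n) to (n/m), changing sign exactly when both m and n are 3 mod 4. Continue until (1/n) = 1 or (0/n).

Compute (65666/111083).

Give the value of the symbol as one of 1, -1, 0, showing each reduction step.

factor out 2^1: 65666 = 2^1·32833; with 111083 mod 8 = 3, (2/111083) = -1; sign now -1; continue with (32833/111083)
flip (32833/111083) -> (111083/32833): both odd, 32833 mod 4 = 1, 111083 mod 4 = 3, so the flip contributes +1; sign now -1
(111083/32833): 111083 mod 32833 = 12584, so (111083/32833) = (12584/32833)
factor out 2^3: 12584 = 2^3·1573; with 32833 mod 8 = 1, (2/32833) = +1; sign now -1; continue with (1573/32833)
flip (1573/32833) -> (32833/1573): both odd, 1573 mod 4 = 1, 32833 mod 4 = 1, so the flip contributes +1; sign now -1
(32833/1573): 32833 mod 1573 = 1373, so (32833/1573) = (1373/1573)
flip (1373/1573) -> (1573/1373): both odd, 1373 mod 4 = 1, 1573 mod 4 = 1, so the flip contributes +1; sign now -1
(1573/1373): 1573 mod 1373 = 200, so (1573/1373) = (200/1373)
factor out 2^3: 200 = 2^3·25; with 1373 mod 8 = 5, (2/1373) = -1; sign now +1; continue with (25/1373)
flip (25/1373) -> (1373/25): both odd, 25 mod 4 = 1, 1373 mod 4 = 1, so the flip contributes +1; sign now +1
(1373/25): 1373 mod 25 = 23, so (1373/25) = (23/25)
flip (23/25) -> (25/23): both odd, 23 mod 4 = 3, 25 mod 4 = 1, so the flip contributes +1; sign now +1
(25/23): 25 mod 23 = 2, so (25/23) = (2/23)
factor out 2^1: 2 = 2^1·1; with 23 mod 8 = 7, (2/23) = +1; sign now +1; continue with (1/23)
reached (1/23) = 1, so the symbol is +1

1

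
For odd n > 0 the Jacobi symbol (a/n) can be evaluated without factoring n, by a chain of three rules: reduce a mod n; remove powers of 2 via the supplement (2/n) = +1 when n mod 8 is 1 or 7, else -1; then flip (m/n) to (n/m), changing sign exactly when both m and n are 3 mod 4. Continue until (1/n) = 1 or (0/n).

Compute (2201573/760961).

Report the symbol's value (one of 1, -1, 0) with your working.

1

(2201573/760961): 2201573 mod 760961 = 679651, so (2201573/760961) = (679651/760961)
flip (679651/760961) -> (760961/679651): both odd, 679651 mod 4 = 3, 760961 mod 4 = 1, so the flip contributes +1; sign now +1
(760961/679651): 760961 mod 679651 = 81310, so (760961/679651) = (81310/679651)
factor out 2^1: 81310 = 2^1·40655; with 679651 mod 8 = 3, (2/679651) = -1; sign now -1; continue with (40655/679651)
flip (40655/679651) -> (679651/40655): both odd, 40655 mod 4 = 3, 679651 mod 4 = 3, so the flip contributes -1; sign now +1
(679651/40655): 679651 mod 40655 = 29171, so (679651/40655) = (29171/40655)
flip (29171/40655) -> (40655/29171): both odd, 29171 mod 4 = 3, 40655 mod 4 = 3, so the flip contributes -1; sign now -1
(40655/29171): 40655 mod 29171 = 11484, so (40655/29171) = (11484/29171)
factor out 2^2: 11484 = 2^2·2871; with 29171 mod 8 = 3, (2/29171) = -1; sign now -1; continue with (2871/29171)
flip (2871/29171) -> (29171/2871): both odd, 2871 mod 4 = 3, 29171 mod 4 = 3, so the flip contributes -1; sign now +1
(29171/2871): 29171 mod 2871 = 461, so (29171/2871) = (461/2871)
flip (461/2871) -> (2871/461): both odd, 461 mod 4 = 1, 2871 mod 4 = 3, so the flip contributes +1; sign now +1
(2871/461): 2871 mod 461 = 105, so (2871/461) = (105/461)
flip (105/461) -> (461/105): both odd, 105 mod 4 = 1, 461 mod 4 = 1, so the flip contributes +1; sign now +1
(461/105): 461 mod 105 = 41, so (461/105) = (41/105)
flip (41/105) -> (105/41): both odd, 41 mod 4 = 1, 105 mod 4 = 1, so the flip contributes +1; sign now +1
(105/41): 105 mod 41 = 23, so (105/41) = (23/41)
flip (23/41) -> (41/23): both odd, 23 mod 4 = 3, 41 mod 4 = 1, so the flip contributes +1; sign now +1
(41/23): 41 mod 23 = 18, so (41/23) = (18/23)
factor out 2^1: 18 = 2^1·9; with 23 mod 8 = 7, (2/23) = +1; sign now +1; continue with (9/23)
flip (9/23) -> (23/9): both odd, 9 mod 4 = 1, 23 mod 4 = 3, so the flip contributes +1; sign now +1
(23/9): 23 mod 9 = 5, so (23/9) = (5/9)
flip (5/9) -> (9/5): both odd, 5 mod 4 = 1, 9 mod 4 = 1, so the flip contributes +1; sign now +1
(9/5): 9 mod 5 = 4, so (9/5) = (4/5)
factor out 2^2: 4 = 2^2·1; with 5 mod 8 = 5, (2/5) = -1; sign now +1; continue with (1/5)
reached (1/5) = 1, so the symbol is +1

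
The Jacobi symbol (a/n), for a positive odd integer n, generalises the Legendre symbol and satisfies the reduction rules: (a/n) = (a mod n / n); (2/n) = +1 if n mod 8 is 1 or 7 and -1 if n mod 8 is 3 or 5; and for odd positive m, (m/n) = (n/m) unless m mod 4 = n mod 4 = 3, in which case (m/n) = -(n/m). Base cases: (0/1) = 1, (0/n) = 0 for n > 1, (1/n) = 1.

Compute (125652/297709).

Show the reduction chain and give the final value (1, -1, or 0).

-1

125652 = 2^2·31413; (2/297709) = -1 since 297709 mod 8 = 5, so (125652/297709) = (-1)^2·(31413/297709); sign now +1
reciprocity: (31413/297709) = +1·(297709/31413) since 31413 mod 4 = 1, 297709 mod 4 = 1; sign now +1
(297709/31413) = (14992/31413)   [reduce mod 31413]
14992 = 2^4·937; (2/31413) = -1 since 31413 mod 8 = 5, so (14992/31413) = (-1)^4·(937/31413); sign now +1
reciprocity: (937/31413) = +1·(31413/937) since 937 mod 4 = 1, 31413 mod 4 = 1; sign now +1
(31413/937) = (492/937)   [reduce mod 937]
492 = 2^2·123; (2/937) = +1 since 937 mod 8 = 1, so (492/937) = (+1)^2·(123/937); sign now +1
reciprocity: (123/937) = +1·(937/123) since 123 mod 4 = 3, 937 mod 4 = 1; sign now +1
(937/123) = (76/123)   [reduce mod 123]
76 = 2^2·19; (2/123) = -1 since 123 mod 8 = 3, so (76/123) = (-1)^2·(19/123); sign now +1
reciprocity: (19/123) = -1·(123/19) since 19 mod 4 = 3, 123 mod 4 = 3; sign now -1
(123/19) = (9/19)   [reduce mod 19]
reciprocity: (9/19) = +1·(19/9) since 9 mod 4 = 1, 19 mod 4 = 3; sign now -1
(19/9) = (1/9)   [reduce mod 9]
(1/9) = 1; final value = sign = -1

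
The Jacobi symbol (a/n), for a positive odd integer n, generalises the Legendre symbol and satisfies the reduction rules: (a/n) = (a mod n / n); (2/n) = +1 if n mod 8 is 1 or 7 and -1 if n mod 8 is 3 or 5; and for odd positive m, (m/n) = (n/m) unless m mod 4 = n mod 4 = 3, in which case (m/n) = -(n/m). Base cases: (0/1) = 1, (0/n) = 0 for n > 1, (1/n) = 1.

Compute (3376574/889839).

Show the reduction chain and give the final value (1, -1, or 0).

(3376574/889839): 3376574 mod 889839 = 707057, so (3376574/889839) = (707057/889839)
flip (707057/889839) -> (889839/707057): both odd, 707057 mod 4 = 1, 889839 mod 4 = 3, so the flip contributes +1; sign now +1
(889839/707057): 889839 mod 707057 = 182782, so (889839/707057) = (182782/707057)
factor out 2^1: 182782 = 2^1·91391; with 707057 mod 8 = 1, (2/707057) = +1; sign now +1; continue with (91391/707057)
flip (91391/707057) -> (707057/91391): both odd, 91391 mod 4 = 3, 707057 mod 4 = 1, so the flip contributes +1; sign now +1
(707057/91391): 707057 mod 91391 = 67320, so (707057/91391) = (67320/91391)
factor out 2^3: 67320 = 2^3·8415; with 91391 mod 8 = 7, (2/91391) = +1; sign now +1; continue with (8415/91391)
flip (8415/91391) -> (91391/8415): both odd, 8415 mod 4 = 3, 91391 mod 4 = 3, so the flip contributes -1; sign now -1
(91391/8415): 91391 mod 8415 = 7241, so (91391/8415) = (7241/8415)
flip (7241/8415) -> (8415/7241): both odd, 7241 mod 4 = 1, 8415 mod 4 = 3, so the flip contributes +1; sign now -1
(8415/7241): 8415 mod 7241 = 1174, so (8415/7241) = (1174/7241)
factor out 2^1: 1174 = 2^1·587; with 7241 mod 8 = 1, (2/7241) = +1; sign now -1; continue with (587/7241)
flip (587/7241) -> (7241/587): both odd, 587 mod 4 = 3, 7241 mod 4 = 1, so the flip contributes +1; sign now -1
(7241/587): 7241 mod 587 = 197, so (7241/587) = (197/587)
flip (197/587) -> (587/197): both odd, 197 mod 4 = 1, 587 mod 4 = 3, so the flip contributes +1; sign now -1
(587/197): 587 mod 197 = 193, so (587/197) = (193/197)
flip (193/197) -> (197/193): both odd, 193 mod 4 = 1, 197 mod 4 = 1, so the flip contributes +1; sign now -1
(197/193): 197 mod 193 = 4, so (197/193) = (4/193)
factor out 2^2: 4 = 2^2·1; with 193 mod 8 = 1, (2/193) = +1; sign now -1; continue with (1/193)
reached (1/193) = 1, so the symbol is -1

-1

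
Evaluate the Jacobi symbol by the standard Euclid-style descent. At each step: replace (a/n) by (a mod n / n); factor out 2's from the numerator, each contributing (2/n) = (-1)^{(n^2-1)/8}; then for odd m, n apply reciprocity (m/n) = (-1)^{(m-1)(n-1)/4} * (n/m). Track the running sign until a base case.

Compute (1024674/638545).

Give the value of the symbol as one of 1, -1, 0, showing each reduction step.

(1024674/638545) = (386129/638545)   [reduce mod 638545]
reciprocity: (386129/638545) = +1·(638545/386129) since 386129 mod 4 = 1, 638545 mod 4 = 1; sign now +1
(638545/386129) = (252416/386129)   [reduce mod 386129]
252416 = 2^9·493; (2/386129) = +1 since 386129 mod 8 = 1, so (252416/386129) = (+1)^9·(493/386129); sign now +1
reciprocity: (493/386129) = +1·(386129/493) since 493 mod 4 = 1, 386129 mod 4 = 1; sign now +1
(386129/493) = (110/493)   [reduce mod 493]
110 = 2^1·55; (2/493) = -1 since 493 mod 8 = 5, so (110/493) = (-1)^1·(55/493); sign now -1
reciprocity: (55/493) = +1·(493/55) since 55 mod 4 = 3, 493 mod 4 = 1; sign now -1
(493/55) = (53/55)   [reduce mod 55]
reciprocity: (53/55) = +1·(55/53) since 53 mod 4 = 1, 55 mod 4 = 3; sign now -1
(55/53) = (2/53)   [reduce mod 53]
2 = 2^1·1; (2/53) = -1 since 53 mod 8 = 5, so (2/53) = (-1)^1·(1/53); sign now +1
(1/53) = 1; final value = sign = +1

1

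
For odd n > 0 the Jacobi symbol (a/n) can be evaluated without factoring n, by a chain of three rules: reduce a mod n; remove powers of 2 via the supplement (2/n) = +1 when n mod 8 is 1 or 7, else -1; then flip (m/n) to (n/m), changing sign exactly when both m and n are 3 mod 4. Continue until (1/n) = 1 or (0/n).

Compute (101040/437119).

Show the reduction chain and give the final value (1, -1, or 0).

-1

factor out 2^4: 101040 = 2^4·6315; with 437119 mod 8 = 7, (2/437119) = +1; sign now +1; continue with (6315/437119)
flip (6315/437119) -> (437119/6315): both odd, 6315 mod 4 = 3, 437119 mod 4 = 3, so the flip contributes -1; sign now -1
(437119/6315): 437119 mod 6315 = 1384, so (437119/6315) = (1384/6315)
factor out 2^3: 1384 = 2^3·173; with 6315 mod 8 = 3, (2/6315) = -1; sign now +1; continue with (173/6315)
flip (173/6315) -> (6315/173): both odd, 173 mod 4 = 1, 6315 mod 4 = 3, so the flip contributes +1; sign now +1
(6315/173): 6315 mod 173 = 87, so (6315/173) = (87/173)
flip (87/173) -> (173/87): both odd, 87 mod 4 = 3, 173 mod 4 = 1, so the flip contributes +1; sign now +1
(173/87): 173 mod 87 = 86, so (173/87) = (86/87)
factor out 2^1: 86 = 2^1·43; with 87 mod 8 = 7, (2/87) = +1; sign now +1; continue with (43/87)
flip (43/87) -> (87/43): both odd, 43 mod 4 = 3, 87 mod 4 = 3, so the flip contributes -1; sign now -1
(87/43): 87 mod 43 = 1, so (87/43) = (1/43)
reached (1/43) = 1, so the symbol is -1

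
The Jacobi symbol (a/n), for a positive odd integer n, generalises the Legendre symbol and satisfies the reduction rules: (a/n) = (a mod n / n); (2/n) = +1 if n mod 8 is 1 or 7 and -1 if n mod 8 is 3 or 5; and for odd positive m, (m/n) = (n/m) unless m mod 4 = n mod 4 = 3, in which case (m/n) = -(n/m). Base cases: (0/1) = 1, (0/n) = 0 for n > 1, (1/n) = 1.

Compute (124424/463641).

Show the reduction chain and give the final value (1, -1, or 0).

-1

124424 = 2^3·15553; (2/463641) = +1 since 463641 mod 8 = 1, so (124424/463641) = (+1)^3·(15553/463641); sign now +1
reciprocity: (15553/463641) = +1·(463641/15553) since 15553 mod 4 = 1, 463641 mod 4 = 1; sign now +1
(463641/15553) = (12604/15553)   [reduce mod 15553]
12604 = 2^2·3151; (2/15553) = +1 since 15553 mod 8 = 1, so (12604/15553) = (+1)^2·(3151/15553); sign now +1
reciprocity: (3151/15553) = +1·(15553/3151) since 3151 mod 4 = 3, 15553 mod 4 = 1; sign now +1
(15553/3151) = (2949/3151)   [reduce mod 3151]
reciprocity: (2949/3151) = +1·(3151/2949) since 2949 mod 4 = 1, 3151 mod 4 = 3; sign now +1
(3151/2949) = (202/2949)   [reduce mod 2949]
202 = 2^1·101; (2/2949) = -1 since 2949 mod 8 = 5, so (202/2949) = (-1)^1·(101/2949); sign now -1
reciprocity: (101/2949) = +1·(2949/101) since 101 mod 4 = 1, 2949 mod 4 = 1; sign now -1
(2949/101) = (20/101)   [reduce mod 101]
20 = 2^2·5; (2/101) = -1 since 101 mod 8 = 5, so (20/101) = (-1)^2·(5/101); sign now -1
reciprocity: (5/101) = +1·(101/5) since 5 mod 4 = 1, 101 mod 4 = 1; sign now -1
(101/5) = (1/5)   [reduce mod 5]
(1/5) = 1; final value = sign = -1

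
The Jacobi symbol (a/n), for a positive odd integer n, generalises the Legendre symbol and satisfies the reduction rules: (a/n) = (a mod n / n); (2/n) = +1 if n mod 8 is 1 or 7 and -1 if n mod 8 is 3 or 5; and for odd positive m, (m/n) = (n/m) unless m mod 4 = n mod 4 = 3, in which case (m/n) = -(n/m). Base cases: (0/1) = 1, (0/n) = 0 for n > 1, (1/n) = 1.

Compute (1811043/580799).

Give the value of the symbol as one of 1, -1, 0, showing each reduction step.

(1811043/580799): 1811043 mod 580799 = 68646, so (1811043/580799) = (68646/580799)
factor out 2^1: 68646 = 2^1·34323; with 580799 mod 8 = 7, (2/580799) = +1; sign now +1; continue with (34323/580799)
flip (34323/580799) -> (580799/34323): both odd, 34323 mod 4 = 3, 580799 mod 4 = 3, so the flip contributes -1; sign now -1
(580799/34323): 580799 mod 34323 = 31631, so (580799/34323) = (31631/34323)
flip (31631/34323) -> (34323/31631): both odd, 31631 mod 4 = 3, 34323 mod 4 = 3, so the flip contributes -1; sign now +1
(34323/31631): 34323 mod 31631 = 2692, so (34323/31631) = (2692/31631)
factor out 2^2: 2692 = 2^2·673; with 31631 mod 8 = 7, (2/31631) = +1; sign now +1; continue with (673/31631)
flip (673/31631) -> (31631/673): both odd, 673 mod 4 = 1, 31631 mod 4 = 3, so the flip contributes +1; sign now +1
(31631/673): 31631 mod 673 = 0, so (31631/673) = (0/673)
reached (0/673); gcd(a, n) > 1, so (0/673) = 0 and the symbol is 0

0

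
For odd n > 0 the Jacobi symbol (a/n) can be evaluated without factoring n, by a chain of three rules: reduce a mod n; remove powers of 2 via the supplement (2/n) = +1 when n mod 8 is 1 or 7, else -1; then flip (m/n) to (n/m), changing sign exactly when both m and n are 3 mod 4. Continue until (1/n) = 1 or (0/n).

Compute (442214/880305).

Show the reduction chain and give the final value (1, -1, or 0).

1

442214 = 2^1·221107; (2/880305) = +1 since 880305 mod 8 = 1, so (442214/880305) = (+1)^1·(221107/880305); sign now +1
reciprocity: (221107/880305) = +1·(880305/221107) since 221107 mod 4 = 3, 880305 mod 4 = 1; sign now +1
(880305/221107) = (216984/221107)   [reduce mod 221107]
216984 = 2^3·27123; (2/221107) = -1 since 221107 mod 8 = 3, so (216984/221107) = (-1)^3·(27123/221107); sign now -1
reciprocity: (27123/221107) = -1·(221107/27123) since 27123 mod 4 = 3, 221107 mod 4 = 3; sign now +1
(221107/27123) = (4123/27123)   [reduce mod 27123]
reciprocity: (4123/27123) = -1·(27123/4123) since 4123 mod 4 = 3, 27123 mod 4 = 3; sign now -1
(27123/4123) = (2385/4123)   [reduce mod 4123]
reciprocity: (2385/4123) = +1·(4123/2385) since 2385 mod 4 = 1, 4123 mod 4 = 3; sign now -1
(4123/2385) = (1738/2385)   [reduce mod 2385]
1738 = 2^1·869; (2/2385) = +1 since 2385 mod 8 = 1, so (1738/2385) = (+1)^1·(869/2385); sign now -1
reciprocity: (869/2385) = +1·(2385/869) since 869 mod 4 = 1, 2385 mod 4 = 1; sign now -1
(2385/869) = (647/869)   [reduce mod 869]
reciprocity: (647/869) = +1·(869/647) since 647 mod 4 = 3, 869 mod 4 = 1; sign now -1
(869/647) = (222/647)   [reduce mod 647]
222 = 2^1·111; (2/647) = +1 since 647 mod 8 = 7, so (222/647) = (+1)^1·(111/647); sign now -1
reciprocity: (111/647) = -1·(647/111) since 111 mod 4 = 3, 647 mod 4 = 3; sign now +1
(647/111) = (92/111)   [reduce mod 111]
92 = 2^2·23; (2/111) = +1 since 111 mod 8 = 7, so (92/111) = (+1)^2·(23/111); sign now +1
reciprocity: (23/111) = -1·(111/23) since 23 mod 4 = 3, 111 mod 4 = 3; sign now -1
(111/23) = (19/23)   [reduce mod 23]
reciprocity: (19/23) = -1·(23/19) since 19 mod 4 = 3, 23 mod 4 = 3; sign now +1
(23/19) = (4/19)   [reduce mod 19]
4 = 2^2·1; (2/19) = -1 since 19 mod 8 = 3, so (4/19) = (-1)^2·(1/19); sign now +1
(1/19) = 1; final value = sign = +1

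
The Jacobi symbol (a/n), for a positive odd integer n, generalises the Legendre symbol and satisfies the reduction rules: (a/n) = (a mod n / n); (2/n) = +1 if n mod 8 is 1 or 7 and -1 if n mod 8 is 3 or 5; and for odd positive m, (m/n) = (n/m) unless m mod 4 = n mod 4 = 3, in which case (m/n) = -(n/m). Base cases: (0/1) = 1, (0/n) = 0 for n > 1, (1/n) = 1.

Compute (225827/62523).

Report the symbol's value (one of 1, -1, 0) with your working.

(225827/62523) = (38258/62523)   [reduce mod 62523]
38258 = 2^1·19129; (2/62523) = -1 since 62523 mod 8 = 3, so (38258/62523) = (-1)^1·(19129/62523); sign now -1
reciprocity: (19129/62523) = +1·(62523/19129) since 19129 mod 4 = 1, 62523 mod 4 = 3; sign now -1
(62523/19129) = (5136/19129)   [reduce mod 19129]
5136 = 2^4·321; (2/19129) = +1 since 19129 mod 8 = 1, so (5136/19129) = (+1)^4·(321/19129); sign now -1
reciprocity: (321/19129) = +1·(19129/321) since 321 mod 4 = 1, 19129 mod 4 = 1; sign now -1
(19129/321) = (190/321)   [reduce mod 321]
190 = 2^1·95; (2/321) = +1 since 321 mod 8 = 1, so (190/321) = (+1)^1·(95/321); sign now -1
reciprocity: (95/321) = +1·(321/95) since 95 mod 4 = 3, 321 mod 4 = 1; sign now -1
(321/95) = (36/95)   [reduce mod 95]
36 = 2^2·9; (2/95) = +1 since 95 mod 8 = 7, so (36/95) = (+1)^2·(9/95); sign now -1
reciprocity: (9/95) = +1·(95/9) since 9 mod 4 = 1, 95 mod 4 = 3; sign now -1
(95/9) = (5/9)   [reduce mod 9]
reciprocity: (5/9) = +1·(9/5) since 5 mod 4 = 1, 9 mod 4 = 1; sign now -1
(9/5) = (4/5)   [reduce mod 5]
4 = 2^2·1; (2/5) = -1 since 5 mod 8 = 5, so (4/5) = (-1)^2·(1/5); sign now -1
(1/5) = 1; final value = sign = -1

-1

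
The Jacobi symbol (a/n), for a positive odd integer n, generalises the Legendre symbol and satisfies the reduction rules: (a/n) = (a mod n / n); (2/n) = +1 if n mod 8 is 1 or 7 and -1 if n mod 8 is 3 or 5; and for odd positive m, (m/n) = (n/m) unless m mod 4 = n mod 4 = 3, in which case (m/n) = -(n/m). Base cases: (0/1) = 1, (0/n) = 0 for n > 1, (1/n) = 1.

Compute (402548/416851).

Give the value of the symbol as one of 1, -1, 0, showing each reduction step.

factor out 2^2: 402548 = 2^2·100637; with 416851 mod 8 = 3, (2/416851) = -1; sign now +1; continue with (100637/416851)
flip (100637/416851) -> (416851/100637): both odd, 100637 mod 4 = 1, 416851 mod 4 = 3, so the flip contributes +1; sign now +1
(416851/100637): 416851 mod 100637 = 14303, so (416851/100637) = (14303/100637)
flip (14303/100637) -> (100637/14303): both odd, 14303 mod 4 = 3, 100637 mod 4 = 1, so the flip contributes +1; sign now +1
(100637/14303): 100637 mod 14303 = 516, so (100637/14303) = (516/14303)
factor out 2^2: 516 = 2^2·129; with 14303 mod 8 = 7, (2/14303) = +1; sign now +1; continue with (129/14303)
flip (129/14303) -> (14303/129): both odd, 129 mod 4 = 1, 14303 mod 4 = 3, so the flip contributes +1; sign now +1
(14303/129): 14303 mod 129 = 113, so (14303/129) = (113/129)
flip (113/129) -> (129/113): both odd, 113 mod 4 = 1, 129 mod 4 = 1, so the flip contributes +1; sign now +1
(129/113): 129 mod 113 = 16, so (129/113) = (16/113)
factor out 2^4: 16 = 2^4·1; with 113 mod 8 = 1, (2/113) = +1; sign now +1; continue with (1/113)
reached (1/113) = 1, so the symbol is +1

1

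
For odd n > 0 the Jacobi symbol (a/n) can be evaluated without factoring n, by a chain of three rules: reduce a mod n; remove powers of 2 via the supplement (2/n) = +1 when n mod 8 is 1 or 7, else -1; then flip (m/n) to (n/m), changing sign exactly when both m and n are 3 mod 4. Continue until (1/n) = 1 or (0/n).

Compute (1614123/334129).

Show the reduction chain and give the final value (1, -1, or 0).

(1614123/334129): 1614123 mod 334129 = 277607, so (1614123/334129) = (277607/334129)
flip (277607/334129) -> (334129/277607): both odd, 277607 mod 4 = 3, 334129 mod 4 = 1, so the flip contributes +1; sign now +1
(334129/277607): 334129 mod 277607 = 56522, so (334129/277607) = (56522/277607)
factor out 2^1: 56522 = 2^1·28261; with 277607 mod 8 = 7, (2/277607) = +1; sign now +1; continue with (28261/277607)
flip (28261/277607) -> (277607/28261): both odd, 28261 mod 4 = 1, 277607 mod 4 = 3, so the flip contributes +1; sign now +1
(277607/28261): 277607 mod 28261 = 23258, so (277607/28261) = (23258/28261)
factor out 2^1: 23258 = 2^1·11629; with 28261 mod 8 = 5, (2/28261) = -1; sign now -1; continue with (11629/28261)
flip (11629/28261) -> (28261/11629): both odd, 11629 mod 4 = 1, 28261 mod 4 = 1, so the flip contributes +1; sign now -1
(28261/11629): 28261 mod 11629 = 5003, so (28261/11629) = (5003/11629)
flip (5003/11629) -> (11629/5003): both odd, 5003 mod 4 = 3, 11629 mod 4 = 1, so the flip contributes +1; sign now -1
(11629/5003): 11629 mod 5003 = 1623, so (11629/5003) = (1623/5003)
flip (1623/5003) -> (5003/1623): both odd, 1623 mod 4 = 3, 5003 mod 4 = 3, so the flip contributes -1; sign now +1
(5003/1623): 5003 mod 1623 = 134, so (5003/1623) = (134/1623)
factor out 2^1: 134 = 2^1·67; with 1623 mod 8 = 7, (2/1623) = +1; sign now +1; continue with (67/1623)
flip (67/1623) -> (1623/67): both odd, 67 mod 4 = 3, 1623 mod 4 = 3, so the flip contributes -1; sign now -1
(1623/67): 1623 mod 67 = 15, so (1623/67) = (15/67)
flip (15/67) -> (67/15): both odd, 15 mod 4 = 3, 67 mod 4 = 3, so the flip contributes -1; sign now +1
(67/15): 67 mod 15 = 7, so (67/15) = (7/15)
flip (7/15) -> (15/7): both odd, 7 mod 4 = 3, 15 mod 4 = 3, so the flip contributes -1; sign now -1
(15/7): 15 mod 7 = 1, so (15/7) = (1/7)
reached (1/7) = 1, so the symbol is -1

-1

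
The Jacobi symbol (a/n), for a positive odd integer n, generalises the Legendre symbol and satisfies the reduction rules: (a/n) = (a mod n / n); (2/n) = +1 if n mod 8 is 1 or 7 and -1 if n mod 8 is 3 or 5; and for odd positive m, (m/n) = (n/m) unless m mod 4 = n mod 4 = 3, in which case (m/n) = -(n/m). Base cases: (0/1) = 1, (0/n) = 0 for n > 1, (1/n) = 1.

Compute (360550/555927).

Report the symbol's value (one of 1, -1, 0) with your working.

-1

factor out 2^1: 360550 = 2^1·180275; with 555927 mod 8 = 7, (2/555927) = +1; sign now +1; continue with (180275/555927)
flip (180275/555927) -> (555927/180275): both odd, 180275 mod 4 = 3, 555927 mod 4 = 3, so the flip contributes -1; sign now -1
(555927/180275): 555927 mod 180275 = 15102, so (555927/180275) = (15102/180275)
factor out 2^1: 15102 = 2^1·7551; with 180275 mod 8 = 3, (2/180275) = -1; sign now +1; continue with (7551/180275)
flip (7551/180275) -> (180275/7551): both odd, 7551 mod 4 = 3, 180275 mod 4 = 3, so the flip contributes -1; sign now -1
(180275/7551): 180275 mod 7551 = 6602, so (180275/7551) = (6602/7551)
factor out 2^1: 6602 = 2^1·3301; with 7551 mod 8 = 7, (2/7551) = +1; sign now -1; continue with (3301/7551)
flip (3301/7551) -> (7551/3301): both odd, 3301 mod 4 = 1, 7551 mod 4 = 3, so the flip contributes +1; sign now -1
(7551/3301): 7551 mod 3301 = 949, so (7551/3301) = (949/3301)
flip (949/3301) -> (3301/949): both odd, 949 mod 4 = 1, 3301 mod 4 = 1, so the flip contributes +1; sign now -1
(3301/949): 3301 mod 949 = 454, so (3301/949) = (454/949)
factor out 2^1: 454 = 2^1·227; with 949 mod 8 = 5, (2/949) = -1; sign now +1; continue with (227/949)
flip (227/949) -> (949/227): both odd, 227 mod 4 = 3, 949 mod 4 = 1, so the flip contributes +1; sign now +1
(949/227): 949 mod 227 = 41, so (949/227) = (41/227)
flip (41/227) -> (227/41): both odd, 41 mod 4 = 1, 227 mod 4 = 3, so the flip contributes +1; sign now +1
(227/41): 227 mod 41 = 22, so (227/41) = (22/41)
factor out 2^1: 22 = 2^1·11; with 41 mod 8 = 1, (2/41) = +1; sign now +1; continue with (11/41)
flip (11/41) -> (41/11): both odd, 11 mod 4 = 3, 41 mod 4 = 1, so the flip contributes +1; sign now +1
(41/11): 41 mod 11 = 8, so (41/11) = (8/11)
factor out 2^3: 8 = 2^3·1; with 11 mod 8 = 3, (2/11) = -1; sign now -1; continue with (1/11)
reached (1/11) = 1, so the symbol is -1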